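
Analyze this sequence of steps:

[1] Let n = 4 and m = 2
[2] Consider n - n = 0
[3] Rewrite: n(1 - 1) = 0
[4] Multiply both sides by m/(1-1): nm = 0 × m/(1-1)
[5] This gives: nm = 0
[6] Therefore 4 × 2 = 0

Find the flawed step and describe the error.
Step 4: Multiply both sides by m/(1-1): nm = 0 × m/(1-1)

Step 4 multiplies both sides by m/(1-1). However, 1-1 = 0, so this is multiplication by m/0, which is undefined. We cannot multiply by an undefined expression.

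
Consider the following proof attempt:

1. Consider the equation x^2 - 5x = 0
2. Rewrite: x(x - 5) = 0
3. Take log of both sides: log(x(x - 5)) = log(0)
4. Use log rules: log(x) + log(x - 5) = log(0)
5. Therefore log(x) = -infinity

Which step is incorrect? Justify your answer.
Step 3: Take log of both sides: log(x(x - 5)) = log(0)

Step 3 takes the logarithm of both sides, resulting in log(0) on the right side. The logarithm is only defined for positive numbers; log(0) is undefined (approaches negative infinity). This operation is invalid.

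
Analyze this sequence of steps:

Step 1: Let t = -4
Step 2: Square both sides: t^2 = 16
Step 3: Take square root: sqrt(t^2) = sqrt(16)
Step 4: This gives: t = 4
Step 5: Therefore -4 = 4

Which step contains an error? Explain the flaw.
Step 4: This gives: t = 4

Step 4 incorrectly states that sqrt(t^2) = t. The correct identity is sqrt(t^2) = |t|. Since t = -4 < 0, we have sqrt(t^2) = |-4| = 4, not t = -4.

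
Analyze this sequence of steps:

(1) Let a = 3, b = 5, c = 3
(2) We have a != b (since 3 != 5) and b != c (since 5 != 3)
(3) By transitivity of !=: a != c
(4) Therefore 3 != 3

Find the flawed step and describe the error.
Step 3: By transitivity of !=: a != c

Step 3 incorrectly applies transitivity to the '!=' relation. Transitivity states: if a R b and b R c, then a R c. However, '!=' is not transitive. Counterexample: 3 != 5 and 5 != 3, but 3 = 3 (both equal 3). Transitivity holds for relations like <, <=, =, but not for !=.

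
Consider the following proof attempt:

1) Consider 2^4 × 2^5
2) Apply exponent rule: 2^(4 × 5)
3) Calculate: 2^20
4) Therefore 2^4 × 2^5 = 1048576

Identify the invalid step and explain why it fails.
Step 2: Apply exponent rule: 2^(4 × 5)

Step 2 incorrectly states that a^b × a^c = a^(b×c). The correct rule is a^b × a^c = a^(b+c). The actual value is 2^4 × 2^5 = 2^9 = 512, not 2^20 = 1048576.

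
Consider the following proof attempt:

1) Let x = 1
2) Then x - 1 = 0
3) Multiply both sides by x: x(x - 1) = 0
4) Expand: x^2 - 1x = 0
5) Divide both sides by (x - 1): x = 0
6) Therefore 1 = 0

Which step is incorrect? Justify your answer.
Step 5: Divide both sides by (x - 1): x = 0

Step 5 divides both sides by (x - 1). However, since x = 1, we have (x - 1) = 0. Division by zero is undefined, making this step invalid.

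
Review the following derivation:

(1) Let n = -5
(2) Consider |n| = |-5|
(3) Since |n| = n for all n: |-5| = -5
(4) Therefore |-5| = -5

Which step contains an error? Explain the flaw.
Step 3: Since |n| = n for all n: |-5| = -5

Step 3 incorrectly states that |n| = n for all n. The correct definition is |n| = n when n >= 0, and |n| = -n when n < 0. Since -5 < 0, we have |-5| = -(-5) = 5, not -5.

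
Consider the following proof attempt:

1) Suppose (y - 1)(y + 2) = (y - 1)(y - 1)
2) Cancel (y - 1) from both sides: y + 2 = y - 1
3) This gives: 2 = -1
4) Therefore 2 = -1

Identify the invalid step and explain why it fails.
Step 2: Cancel (y - 1) from both sides: y + 2 = y - 1

Step 2 cancels (y - 1) from both sides. This is only valid if (y - 1) ≠ 0, i.e., y ≠ 1. When y = 1, both sides equal zero regardless of the other factors. The correct approach requires considering y = 1 as a separate case.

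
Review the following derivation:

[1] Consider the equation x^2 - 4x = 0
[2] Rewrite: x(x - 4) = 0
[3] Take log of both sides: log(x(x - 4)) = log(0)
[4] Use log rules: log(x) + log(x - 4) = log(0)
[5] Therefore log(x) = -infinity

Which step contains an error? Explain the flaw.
Step 3: Take log of both sides: log(x(x - 4)) = log(0)

Step 3 takes the logarithm of both sides, resulting in log(0) on the right side. The logarithm is only defined for positive numbers; log(0) is undefined (approaches negative infinity). This operation is invalid.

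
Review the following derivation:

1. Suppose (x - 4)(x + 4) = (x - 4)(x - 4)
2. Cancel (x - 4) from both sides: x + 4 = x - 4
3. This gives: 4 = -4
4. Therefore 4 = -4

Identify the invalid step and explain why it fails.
Step 2: Cancel (x - 4) from both sides: x + 4 = x - 4

Step 2 cancels (x - 4) from both sides. This is only valid if (x - 4) ≠ 0, i.e., x ≠ 4. When x = 4, both sides equal zero regardless of the other factors. The correct approach requires considering x = 4 as a separate case.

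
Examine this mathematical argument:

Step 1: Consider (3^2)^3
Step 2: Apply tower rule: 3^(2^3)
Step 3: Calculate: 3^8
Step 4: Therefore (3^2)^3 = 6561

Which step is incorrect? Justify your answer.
Step 2: Apply tower rule: 3^(2^3)

Step 2 incorrectly states that (a^b)^c = a^(b^c). The correct rule is (a^b)^c = a^(b×c). The actual value is (3^2)^3 = 3^6 = 729, not 3^8 = 6561.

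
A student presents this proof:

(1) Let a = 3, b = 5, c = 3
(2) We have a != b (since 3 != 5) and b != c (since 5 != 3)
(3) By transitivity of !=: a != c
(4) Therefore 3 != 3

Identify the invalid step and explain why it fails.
Step 3: By transitivity of !=: a != c

Step 3 incorrectly applies transitivity to the '!=' relation. Transitivity states: if a R b and b R c, then a R c. However, '!=' is not transitive. Counterexample: 3 != 5 and 5 != 3, but 3 = 3 (both equal 3). Transitivity holds for relations like <, <=, =, but not for !=.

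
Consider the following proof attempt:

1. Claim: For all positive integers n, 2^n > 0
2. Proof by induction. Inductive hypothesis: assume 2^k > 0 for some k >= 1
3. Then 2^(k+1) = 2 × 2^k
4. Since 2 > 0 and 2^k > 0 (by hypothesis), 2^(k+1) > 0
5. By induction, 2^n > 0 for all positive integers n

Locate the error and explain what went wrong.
Step 5: By induction, 2^n > 0 for all positive integers n

Step 5 concludes the proof by induction, but no base case was ever established. A valid induction proof requires: (1) a base case proving 2^1 > 0, and (2) an inductive step showing IF 2^k > 0 THEN 2^(k+1) > 0. Steps 2-4 correctly establish the inductive step, but without the base case the conclusion in step 5 does not follow.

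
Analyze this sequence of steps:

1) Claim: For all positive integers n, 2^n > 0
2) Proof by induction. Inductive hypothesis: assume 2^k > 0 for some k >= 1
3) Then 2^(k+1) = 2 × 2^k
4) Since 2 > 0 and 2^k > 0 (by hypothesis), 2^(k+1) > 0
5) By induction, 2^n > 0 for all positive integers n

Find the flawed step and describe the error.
Step 5: By induction, 2^n > 0 for all positive integers n

Step 5 concludes the proof by induction, but no base case was ever established. A valid induction proof requires: (1) a base case proving 2^1 > 0, and (2) an inductive step showing IF 2^k > 0 THEN 2^(k+1) > 0. Steps 2-4 correctly establish the inductive step, but without the base case the conclusion in step 5 does not follow.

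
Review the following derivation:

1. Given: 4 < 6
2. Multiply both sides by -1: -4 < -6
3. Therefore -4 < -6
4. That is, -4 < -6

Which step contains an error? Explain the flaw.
Step 2: Multiply both sides by -1: -4 < -6

Step 2 multiplies both sides by -1 but fails to reverse the inequality sign. When multiplying (or dividing) an inequality by a negative number, the direction must be reversed. Since 4 < 6, we should get -4 > -6, i.e., -4 > -6.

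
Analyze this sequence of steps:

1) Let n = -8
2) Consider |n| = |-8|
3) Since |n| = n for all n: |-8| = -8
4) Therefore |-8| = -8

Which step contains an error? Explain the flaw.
Step 3: Since |n| = n for all n: |-8| = -8

Step 3 incorrectly states that |n| = n for all n. The correct definition is |n| = n when n >= 0, and |n| = -n when n < 0. Since -8 < 0, we have |-8| = -(-8) = 8, not -8.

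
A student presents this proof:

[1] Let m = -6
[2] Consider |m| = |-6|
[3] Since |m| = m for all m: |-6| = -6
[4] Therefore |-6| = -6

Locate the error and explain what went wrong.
Step 3: Since |m| = m for all m: |-6| = -6

Step 3 incorrectly states that |m| = m for all m. The correct definition is |m| = m when m >= 0, and |m| = -m when m < 0. Since -6 < 0, we have |-6| = -(-6) = 6, not -6.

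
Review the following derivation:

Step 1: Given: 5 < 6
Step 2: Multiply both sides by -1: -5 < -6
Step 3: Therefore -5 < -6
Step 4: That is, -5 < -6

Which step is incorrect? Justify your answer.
Step 2: Multiply both sides by -1: -5 < -6

Step 2 multiplies both sides by -1 but fails to reverse the inequality sign. When multiplying (or dividing) an inequality by a negative number, the direction must be reversed. Since 5 < 6, we should get -5 > -6, i.e., -5 > -6.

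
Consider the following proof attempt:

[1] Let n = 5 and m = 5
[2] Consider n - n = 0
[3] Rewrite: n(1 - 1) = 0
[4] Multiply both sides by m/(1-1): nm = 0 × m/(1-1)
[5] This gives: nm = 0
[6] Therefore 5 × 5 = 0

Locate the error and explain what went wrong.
Step 4: Multiply both sides by m/(1-1): nm = 0 × m/(1-1)

Step 4 multiplies both sides by m/(1-1). However, 1-1 = 0, so this is multiplication by m/0, which is undefined. We cannot multiply by an undefined expression.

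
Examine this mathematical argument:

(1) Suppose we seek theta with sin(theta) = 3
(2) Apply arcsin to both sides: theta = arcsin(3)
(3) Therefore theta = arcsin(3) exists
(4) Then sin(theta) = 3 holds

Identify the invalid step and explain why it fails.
Step 2: Apply arcsin to both sides: theta = arcsin(3)

Step 2 applies arcsin to 3. However, arcsin(x) is only defined for x in [-1, 1] because sin(theta) can only produce values in that range. Since |3| > 1, arcsin(3) is undefined. There is no angle whose sine equals 3.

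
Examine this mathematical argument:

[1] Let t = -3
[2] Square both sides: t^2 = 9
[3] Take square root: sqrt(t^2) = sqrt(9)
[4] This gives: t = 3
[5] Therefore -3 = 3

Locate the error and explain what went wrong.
Step 4: This gives: t = 3

Step 4 incorrectly states that sqrt(t^2) = t. The correct identity is sqrt(t^2) = |t|. Since t = -3 < 0, we have sqrt(t^2) = |-3| = 3, not t = -3.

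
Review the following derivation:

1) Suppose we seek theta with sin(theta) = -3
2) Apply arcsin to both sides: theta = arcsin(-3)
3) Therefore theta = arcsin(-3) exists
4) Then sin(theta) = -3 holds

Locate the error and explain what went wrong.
Step 2: Apply arcsin to both sides: theta = arcsin(-3)

Step 2 applies arcsin to -3. However, arcsin(x) is only defined for x in [-1, 1] because sin(theta) can only produce values in that range. Since |-3| > 1, arcsin(-3) is undefined. There is no angle whose sine equals -3.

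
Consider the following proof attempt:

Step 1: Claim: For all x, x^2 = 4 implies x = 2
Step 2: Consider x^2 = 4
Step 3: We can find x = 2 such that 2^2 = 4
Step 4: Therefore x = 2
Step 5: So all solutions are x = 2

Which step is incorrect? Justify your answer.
Step 4: Therefore x = 2

Step 4 incorrectly concludes that x = 2 is the only solution. The proof shows that x = 2 is A solution (existence), but does not show it is the ONLY solution (uniqueness). In fact, x = -2 is also a solution since (-2)^2 = 4. Finding one solution doesn't prove there are no others.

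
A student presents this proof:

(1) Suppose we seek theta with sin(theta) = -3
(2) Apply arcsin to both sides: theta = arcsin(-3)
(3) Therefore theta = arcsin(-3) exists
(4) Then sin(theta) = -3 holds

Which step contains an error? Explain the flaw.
Step 2: Apply arcsin to both sides: theta = arcsin(-3)

Step 2 applies arcsin to -3. However, arcsin(x) is only defined for x in [-1, 1] because sin(theta) can only produce values in that range. Since |-3| > 1, arcsin(-3) is undefined. There is no angle whose sine equals -3.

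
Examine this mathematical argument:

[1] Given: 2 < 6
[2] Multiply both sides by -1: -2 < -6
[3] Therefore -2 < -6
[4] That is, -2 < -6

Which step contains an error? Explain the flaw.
Step 2: Multiply both sides by -1: -2 < -6

Step 2 multiplies both sides by -1 but fails to reverse the inequality sign. When multiplying (or dividing) an inequality by a negative number, the direction must be reversed. Since 2 < 6, we should get -2 > -6, i.e., -2 > -6.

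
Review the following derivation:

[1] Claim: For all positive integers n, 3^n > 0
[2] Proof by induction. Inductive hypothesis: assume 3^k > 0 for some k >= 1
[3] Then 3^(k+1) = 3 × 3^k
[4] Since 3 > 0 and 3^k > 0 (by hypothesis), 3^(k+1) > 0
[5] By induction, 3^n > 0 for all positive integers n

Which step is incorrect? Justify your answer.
Step 5: By induction, 3^n > 0 for all positive integers n

Step 5 concludes the proof by induction, but no base case was ever established. A valid induction proof requires: (1) a base case proving 3^1 > 0, and (2) an inductive step showing IF 3^k > 0 THEN 3^(k+1) > 0. Steps 2-4 correctly establish the inductive step, but without the base case the conclusion in step 5 does not follow.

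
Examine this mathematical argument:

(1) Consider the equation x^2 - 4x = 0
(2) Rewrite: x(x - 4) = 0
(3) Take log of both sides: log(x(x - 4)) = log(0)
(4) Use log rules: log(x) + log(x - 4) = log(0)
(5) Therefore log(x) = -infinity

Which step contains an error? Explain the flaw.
Step 3: Take log of both sides: log(x(x - 4)) = log(0)

Step 3 takes the logarithm of both sides, resulting in log(0) on the right side. The logarithm is only defined for positive numbers; log(0) is undefined (approaches negative infinity). This operation is invalid.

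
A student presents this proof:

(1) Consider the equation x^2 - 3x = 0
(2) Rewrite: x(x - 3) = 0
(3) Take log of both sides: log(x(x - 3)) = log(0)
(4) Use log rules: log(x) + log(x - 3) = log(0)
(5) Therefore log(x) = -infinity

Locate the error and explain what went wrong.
Step 3: Take log of both sides: log(x(x - 3)) = log(0)

Step 3 takes the logarithm of both sides, resulting in log(0) on the right side. The logarithm is only defined for positive numbers; log(0) is undefined (approaches negative infinity). This operation is invalid.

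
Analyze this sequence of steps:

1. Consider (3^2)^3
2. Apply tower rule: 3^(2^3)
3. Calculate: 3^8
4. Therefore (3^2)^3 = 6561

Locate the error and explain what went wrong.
Step 2: Apply tower rule: 3^(2^3)

Step 2 incorrectly states that (a^b)^c = a^(b^c). The correct rule is (a^b)^c = a^(b×c). The actual value is (3^2)^3 = 3^6 = 729, not 3^8 = 6561.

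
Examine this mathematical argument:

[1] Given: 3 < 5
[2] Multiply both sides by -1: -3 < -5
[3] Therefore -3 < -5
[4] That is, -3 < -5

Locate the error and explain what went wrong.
Step 2: Multiply both sides by -1: -3 < -5

Step 2 multiplies both sides by -1 but fails to reverse the inequality sign. When multiplying (or dividing) an inequality by a negative number, the direction must be reversed. Since 3 < 5, we should get -3 > -5, i.e., -3 > -5.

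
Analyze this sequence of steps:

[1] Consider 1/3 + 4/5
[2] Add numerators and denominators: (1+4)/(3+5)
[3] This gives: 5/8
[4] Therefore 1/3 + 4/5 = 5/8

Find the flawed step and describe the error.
Step 2: Add numerators and denominators: (1+4)/(3+5)

Step 2 incorrectly adds fractions by separately adding numerators and denominators. This is wrong. The correct method requires a common denominator: 1/3 + 4/5 = (1×5 + 4×3)/(3×5) = 17/15 = 17/15. The method used gives 5/8, which is different.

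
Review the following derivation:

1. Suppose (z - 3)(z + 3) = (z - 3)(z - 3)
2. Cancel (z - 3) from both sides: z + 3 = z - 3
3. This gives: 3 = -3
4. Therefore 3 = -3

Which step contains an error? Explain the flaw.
Step 2: Cancel (z - 3) from both sides: z + 3 = z - 3

Step 2 cancels (z - 3) from both sides. This is only valid if (z - 3) ≠ 0, i.e., z ≠ 3. When z = 3, both sides equal zero regardless of the other factors. The correct approach requires considering z = 3 as a separate case.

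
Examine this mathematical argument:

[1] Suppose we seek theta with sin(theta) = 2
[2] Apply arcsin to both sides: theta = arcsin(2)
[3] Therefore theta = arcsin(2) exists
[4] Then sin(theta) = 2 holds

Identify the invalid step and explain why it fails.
Step 2: Apply arcsin to both sides: theta = arcsin(2)

Step 2 applies arcsin to 2. However, arcsin(x) is only defined for x in [-1, 1] because sin(theta) can only produce values in that range. Since |2| > 1, arcsin(2) is undefined. There is no angle whose sine equals 2.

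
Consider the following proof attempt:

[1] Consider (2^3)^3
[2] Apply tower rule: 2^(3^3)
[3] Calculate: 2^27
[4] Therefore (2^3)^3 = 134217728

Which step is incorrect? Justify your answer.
Step 2: Apply tower rule: 2^(3^3)

Step 2 incorrectly states that (a^b)^c = a^(b^c). The correct rule is (a^b)^c = a^(b×c). The actual value is (2^3)^3 = 2^9 = 512, not 2^27 = 134217728.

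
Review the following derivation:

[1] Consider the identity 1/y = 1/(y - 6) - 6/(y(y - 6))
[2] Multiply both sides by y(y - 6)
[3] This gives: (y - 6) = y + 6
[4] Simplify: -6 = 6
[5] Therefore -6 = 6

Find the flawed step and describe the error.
Step 3: This gives: (y - 6) = y + 6

Step 3 makes a sign error when clearing denominators. Multiplying -6/(y(y - 6)) by y(y - 6) gives -6, not +6. The correct result is (y - 6) = y - 6, which is trivially true, not (y - 6) = y + 6. (Step 1 is a valid identity: 1/(y - 6) - 6/(y(y - 6)) = (y - 6)/(y(y - 6)) = 1/y.)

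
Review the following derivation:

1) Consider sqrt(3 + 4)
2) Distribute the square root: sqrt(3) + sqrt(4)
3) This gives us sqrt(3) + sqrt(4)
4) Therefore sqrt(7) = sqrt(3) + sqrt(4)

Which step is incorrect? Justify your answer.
Step 2: Distribute the square root: sqrt(3) + sqrt(4)

Step 2 incorrectly 'distributes' the square root over addition. The square root function does not distribute: sqrt(a + b) ≠ sqrt(a) + sqrt(b). In fact, sqrt(3 + 4) = sqrt(7) ≈ 2.6458, while sqrt(3) + sqrt(4) ≈ 3.7321.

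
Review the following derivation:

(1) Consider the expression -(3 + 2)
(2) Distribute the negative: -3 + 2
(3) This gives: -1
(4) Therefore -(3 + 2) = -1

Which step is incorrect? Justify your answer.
Step 2: Distribute the negative: -3 + 2

Step 2 incorrectly distributes the negative sign. The correct distribution is -(3 + 2) = -3 - 2 = -5. The negative must be applied to both terms, not just the first. The error treats -(3 + 2) as -3 + 2, which equals -1 instead of -5.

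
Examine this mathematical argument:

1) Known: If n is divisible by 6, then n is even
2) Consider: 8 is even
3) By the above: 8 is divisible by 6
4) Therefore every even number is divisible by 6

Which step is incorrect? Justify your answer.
Step 3: By the above: 8 is divisible by 6

Step 3 commits the fallacy of affirming the consequent. The known fact 'divisible by 6 → even' does NOT imply 'even → divisible by 6'. That would be the converse, which is false. For example, 8 is even but 8 ÷ 6 = 1.33, which is not an integer.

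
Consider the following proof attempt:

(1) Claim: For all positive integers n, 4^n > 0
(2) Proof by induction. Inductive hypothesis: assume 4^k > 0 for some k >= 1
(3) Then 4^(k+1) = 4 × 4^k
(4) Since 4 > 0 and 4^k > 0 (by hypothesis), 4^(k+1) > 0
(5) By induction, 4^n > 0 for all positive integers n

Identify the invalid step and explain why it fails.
Step 5: By induction, 4^n > 0 for all positive integers n

Step 5 concludes the proof by induction, but no base case was ever established. A valid induction proof requires: (1) a base case proving 4^1 > 0, and (2) an inductive step showing IF 4^k > 0 THEN 4^(k+1) > 0. Steps 2-4 correctly establish the inductive step, but without the base case the conclusion in step 5 does not follow.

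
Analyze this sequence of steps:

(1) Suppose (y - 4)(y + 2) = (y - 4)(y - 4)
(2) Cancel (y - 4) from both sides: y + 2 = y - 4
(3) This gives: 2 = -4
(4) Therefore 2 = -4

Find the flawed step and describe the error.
Step 2: Cancel (y - 4) from both sides: y + 2 = y - 4

Step 2 cancels (y - 4) from both sides. This is only valid if (y - 4) ≠ 0, i.e., y ≠ 4. When y = 4, both sides equal zero regardless of the other factors. The correct approach requires considering y = 4 as a separate case.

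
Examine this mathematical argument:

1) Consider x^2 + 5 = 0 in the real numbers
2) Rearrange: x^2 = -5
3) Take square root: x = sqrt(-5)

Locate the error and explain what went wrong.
Step 3: Take square root: x = sqrt(-5)

Step 3 takes the square root of -5, which is negative. In the real number system, the square root of a negative number is undefined. The equation x^2 + 5 = 0 has no real solutions. Square roots of negative numbers only exist in the complex numbers.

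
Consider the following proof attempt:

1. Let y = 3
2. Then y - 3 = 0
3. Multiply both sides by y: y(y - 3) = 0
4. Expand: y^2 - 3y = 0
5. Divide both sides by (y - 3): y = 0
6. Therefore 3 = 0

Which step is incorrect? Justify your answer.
Step 5: Divide both sides by (y - 3): y = 0

Step 5 divides both sides by (y - 3). However, since y = 3, we have (y - 3) = 0. Division by zero is undefined, making this step invalid.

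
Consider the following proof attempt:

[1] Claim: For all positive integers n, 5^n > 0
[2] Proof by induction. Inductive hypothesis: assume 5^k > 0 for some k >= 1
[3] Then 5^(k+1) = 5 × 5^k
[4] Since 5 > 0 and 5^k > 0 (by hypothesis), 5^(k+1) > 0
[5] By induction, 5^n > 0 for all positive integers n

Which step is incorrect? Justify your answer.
Step 5: By induction, 5^n > 0 for all positive integers n

Step 5 concludes the proof by induction, but no base case was ever established. A valid induction proof requires: (1) a base case proving 5^1 > 0, and (2) an inductive step showing IF 5^k > 0 THEN 5^(k+1) > 0. Steps 2-4 correctly establish the inductive step, but without the base case the conclusion in step 5 does not follow.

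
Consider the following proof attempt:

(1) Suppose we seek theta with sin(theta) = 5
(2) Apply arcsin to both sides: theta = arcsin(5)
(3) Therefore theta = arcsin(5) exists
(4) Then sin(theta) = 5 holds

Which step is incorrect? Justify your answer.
Step 2: Apply arcsin to both sides: theta = arcsin(5)

Step 2 applies arcsin to 5. However, arcsin(x) is only defined for x in [-1, 1] because sin(theta) can only produce values in that range. Since |5| > 1, arcsin(5) is undefined. There is no angle whose sine equals 5.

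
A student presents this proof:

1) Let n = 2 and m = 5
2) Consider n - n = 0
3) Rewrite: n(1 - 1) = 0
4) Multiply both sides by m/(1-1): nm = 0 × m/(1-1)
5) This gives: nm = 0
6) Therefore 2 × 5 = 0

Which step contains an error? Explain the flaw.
Step 4: Multiply both sides by m/(1-1): nm = 0 × m/(1-1)

Step 4 multiplies both sides by m/(1-1). However, 1-1 = 0, so this is multiplication by m/0, which is undefined. We cannot multiply by an undefined expression.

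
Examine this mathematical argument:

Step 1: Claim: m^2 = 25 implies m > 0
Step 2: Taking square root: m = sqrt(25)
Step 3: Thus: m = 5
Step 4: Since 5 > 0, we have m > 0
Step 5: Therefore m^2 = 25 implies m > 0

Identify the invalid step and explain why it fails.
Step 2: Taking square root: m = sqrt(25)

Step 2 takes the square root and assumes the positive root only. The equation m^2 = 25 actually has two solutions: m = 5 and m = -5. The proof silently assumes m > 0 without justification, then uses this assumption to conclude m > 0, which is circular. The counterexample m = -5 shows the claim is false.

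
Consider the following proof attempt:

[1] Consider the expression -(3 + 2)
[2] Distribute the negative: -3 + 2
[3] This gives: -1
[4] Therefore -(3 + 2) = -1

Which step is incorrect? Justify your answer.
Step 2: Distribute the negative: -3 + 2

Step 2 incorrectly distributes the negative sign. The correct distribution is -(3 + 2) = -3 - 2 = -5. The negative must be applied to both terms, not just the first. The error treats -(3 + 2) as -3 + 2, which equals -1 instead of -5.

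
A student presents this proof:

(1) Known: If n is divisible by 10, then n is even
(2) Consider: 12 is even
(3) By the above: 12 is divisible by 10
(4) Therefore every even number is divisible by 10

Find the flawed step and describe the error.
Step 3: By the above: 12 is divisible by 10

Step 3 commits the fallacy of affirming the consequent. The known fact 'divisible by 10 → even' does NOT imply 'even → divisible by 10'. That would be the converse, which is false. For example, 12 is even but 12 ÷ 10 = 1.20, which is not an integer.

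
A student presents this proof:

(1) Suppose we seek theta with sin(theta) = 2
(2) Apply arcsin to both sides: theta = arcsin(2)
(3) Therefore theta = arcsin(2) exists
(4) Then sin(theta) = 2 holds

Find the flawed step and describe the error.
Step 2: Apply arcsin to both sides: theta = arcsin(2)

Step 2 applies arcsin to 2. However, arcsin(x) is only defined for x in [-1, 1] because sin(theta) can only produce values in that range. Since |2| > 1, arcsin(2) is undefined. There is no angle whose sine equals 2.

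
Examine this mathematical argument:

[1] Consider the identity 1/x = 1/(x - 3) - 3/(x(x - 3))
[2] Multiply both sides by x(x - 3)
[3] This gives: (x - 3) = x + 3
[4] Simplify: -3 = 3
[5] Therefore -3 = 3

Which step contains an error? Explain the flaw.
Step 3: This gives: (x - 3) = x + 3

Step 3 makes a sign error when clearing denominators. Multiplying -3/(x(x - 3)) by x(x - 3) gives -3, not +3. The correct result is (x - 3) = x - 3, which is trivially true, not (x - 3) = x + 3. (Step 1 is a valid identity: 1/(x - 3) - 3/(x(x - 3)) = (x - 3)/(x(x - 3)) = 1/x.)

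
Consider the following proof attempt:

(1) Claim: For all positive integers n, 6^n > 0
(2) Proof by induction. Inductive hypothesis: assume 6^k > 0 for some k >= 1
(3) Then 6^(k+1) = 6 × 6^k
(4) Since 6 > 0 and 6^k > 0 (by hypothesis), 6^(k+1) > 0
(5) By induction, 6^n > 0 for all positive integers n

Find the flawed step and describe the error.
Step 5: By induction, 6^n > 0 for all positive integers n

Step 5 concludes the proof by induction, but no base case was ever established. A valid induction proof requires: (1) a base case proving 6^1 > 0, and (2) an inductive step showing IF 6^k > 0 THEN 6^(k+1) > 0. Steps 2-4 correctly establish the inductive step, but without the base case the conclusion in step 5 does not follow.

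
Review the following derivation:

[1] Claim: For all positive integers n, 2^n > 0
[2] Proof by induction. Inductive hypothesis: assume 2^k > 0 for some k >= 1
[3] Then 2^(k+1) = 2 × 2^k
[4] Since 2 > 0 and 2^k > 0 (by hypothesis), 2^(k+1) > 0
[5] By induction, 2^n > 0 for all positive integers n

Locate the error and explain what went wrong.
Step 5: By induction, 2^n > 0 for all positive integers n

Step 5 concludes the proof by induction, but no base case was ever established. A valid induction proof requires: (1) a base case proving 2^1 > 0, and (2) an inductive step showing IF 2^k > 0 THEN 2^(k+1) > 0. Steps 2-4 correctly establish the inductive step, but without the base case the conclusion in step 5 does not follow.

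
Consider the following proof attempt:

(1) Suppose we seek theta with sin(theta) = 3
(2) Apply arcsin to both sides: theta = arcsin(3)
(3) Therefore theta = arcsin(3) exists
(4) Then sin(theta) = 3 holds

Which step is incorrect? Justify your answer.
Step 2: Apply arcsin to both sides: theta = arcsin(3)

Step 2 applies arcsin to 3. However, arcsin(x) is only defined for x in [-1, 1] because sin(theta) can only produce values in that range. Since |3| > 1, arcsin(3) is undefined. There is no angle whose sine equals 3.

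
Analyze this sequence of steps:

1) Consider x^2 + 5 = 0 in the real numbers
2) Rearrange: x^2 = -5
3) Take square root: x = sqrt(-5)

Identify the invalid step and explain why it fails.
Step 3: Take square root: x = sqrt(-5)

Step 3 takes the square root of -5, which is negative. In the real number system, the square root of a negative number is undefined. The equation x^2 + 5 = 0 has no real solutions. Square roots of negative numbers only exist in the complex numbers.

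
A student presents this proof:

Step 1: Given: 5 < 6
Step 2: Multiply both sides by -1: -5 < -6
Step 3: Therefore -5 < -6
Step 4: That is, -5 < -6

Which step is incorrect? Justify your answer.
Step 2: Multiply both sides by -1: -5 < -6

Step 2 multiplies both sides by -1 but fails to reverse the inequality sign. When multiplying (or dividing) an inequality by a negative number, the direction must be reversed. Since 5 < 6, we should get -5 > -6, i.e., -5 > -6.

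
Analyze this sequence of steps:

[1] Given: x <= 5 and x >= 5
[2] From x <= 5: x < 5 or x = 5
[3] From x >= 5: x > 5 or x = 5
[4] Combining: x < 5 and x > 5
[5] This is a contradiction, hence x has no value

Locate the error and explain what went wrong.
Step 4: Combining: x < 5 and x > 5

Step 4 incorrectly combines the conditions. From x <= 5 and x >= 5, the intersection is x = 5. The error treats the 'or' cases as 'and' requirements. The correct conclusion is that x = 5 is the unique solution, not that no solution exists.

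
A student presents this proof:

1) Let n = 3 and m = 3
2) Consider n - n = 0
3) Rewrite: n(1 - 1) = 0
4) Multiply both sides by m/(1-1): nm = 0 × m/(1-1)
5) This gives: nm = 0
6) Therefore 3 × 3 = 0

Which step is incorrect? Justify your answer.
Step 4: Multiply both sides by m/(1-1): nm = 0 × m/(1-1)

Step 4 multiplies both sides by m/(1-1). However, 1-1 = 0, so this is multiplication by m/0, which is undefined. We cannot multiply by an undefined expression.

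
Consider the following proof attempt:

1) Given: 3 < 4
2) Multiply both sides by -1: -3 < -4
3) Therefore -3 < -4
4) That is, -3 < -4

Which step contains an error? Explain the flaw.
Step 2: Multiply both sides by -1: -3 < -4

Step 2 multiplies both sides by -1 but fails to reverse the inequality sign. When multiplying (or dividing) an inequality by a negative number, the direction must be reversed. Since 3 < 4, we should get -3 > -4, i.e., -3 > -4.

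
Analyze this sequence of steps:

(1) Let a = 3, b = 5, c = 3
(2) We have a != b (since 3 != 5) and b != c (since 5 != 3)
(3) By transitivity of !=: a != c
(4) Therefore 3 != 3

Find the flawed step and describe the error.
Step 3: By transitivity of !=: a != c

Step 3 incorrectly applies transitivity to the '!=' relation. Transitivity states: if a R b and b R c, then a R c. However, '!=' is not transitive. Counterexample: 3 != 5 and 5 != 3, but 3 = 3 (both equal 3). Transitivity holds for relations like <, <=, =, but not for !=.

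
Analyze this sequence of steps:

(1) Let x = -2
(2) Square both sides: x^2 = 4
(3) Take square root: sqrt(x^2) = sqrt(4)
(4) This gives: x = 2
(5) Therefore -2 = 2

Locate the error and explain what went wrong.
Step 4: This gives: x = 2

Step 4 incorrectly states that sqrt(x^2) = x. The correct identity is sqrt(x^2) = |x|. Since x = -2 < 0, we have sqrt(x^2) = |-2| = 2, not x = -2.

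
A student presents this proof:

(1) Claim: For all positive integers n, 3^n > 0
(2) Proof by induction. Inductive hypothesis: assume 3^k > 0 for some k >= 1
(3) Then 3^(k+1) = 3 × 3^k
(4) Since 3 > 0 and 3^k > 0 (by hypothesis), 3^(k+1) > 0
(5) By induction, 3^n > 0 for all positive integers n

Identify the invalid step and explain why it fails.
Step 5: By induction, 3^n > 0 for all positive integers n

Step 5 concludes the proof by induction, but no base case was ever established. A valid induction proof requires: (1) a base case proving 3^1 > 0, and (2) an inductive step showing IF 3^k > 0 THEN 3^(k+1) > 0. Steps 2-4 correctly establish the inductive step, but without the base case the conclusion in step 5 does not follow.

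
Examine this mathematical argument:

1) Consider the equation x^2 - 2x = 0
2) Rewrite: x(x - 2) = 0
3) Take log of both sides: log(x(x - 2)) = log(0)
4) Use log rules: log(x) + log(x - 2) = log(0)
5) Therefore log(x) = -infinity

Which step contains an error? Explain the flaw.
Step 3: Take log of both sides: log(x(x - 2)) = log(0)

Step 3 takes the logarithm of both sides, resulting in log(0) on the right side. The logarithm is only defined for positive numbers; log(0) is undefined (approaches negative infinity). This operation is invalid.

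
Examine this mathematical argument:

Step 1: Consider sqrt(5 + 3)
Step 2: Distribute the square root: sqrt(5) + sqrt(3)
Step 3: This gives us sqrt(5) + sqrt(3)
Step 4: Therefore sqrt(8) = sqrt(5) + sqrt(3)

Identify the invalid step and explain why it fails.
Step 2: Distribute the square root: sqrt(5) + sqrt(3)

Step 2 incorrectly 'distributes' the square root over addition. The square root function does not distribute: sqrt(a + b) ≠ sqrt(a) + sqrt(b). In fact, sqrt(5 + 3) = sqrt(8) ≈ 2.8284, while sqrt(5) + sqrt(3) ≈ 3.9681.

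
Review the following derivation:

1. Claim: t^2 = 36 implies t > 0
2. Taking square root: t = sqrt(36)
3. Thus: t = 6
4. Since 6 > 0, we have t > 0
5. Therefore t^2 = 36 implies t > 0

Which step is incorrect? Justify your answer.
Step 2: Taking square root: t = sqrt(36)

Step 2 takes the square root and assumes the positive root only. The equation t^2 = 36 actually has two solutions: t = 6 and t = -6. The proof silently assumes t > 0 without justification, then uses this assumption to conclude t > 0, which is circular. The counterexample t = -6 shows the claim is false.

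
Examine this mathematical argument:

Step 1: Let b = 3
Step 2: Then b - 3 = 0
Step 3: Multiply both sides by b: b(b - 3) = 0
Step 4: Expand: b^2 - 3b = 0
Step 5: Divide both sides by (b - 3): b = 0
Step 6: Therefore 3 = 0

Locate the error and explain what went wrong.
Step 5: Divide both sides by (b - 3): b = 0

Step 5 divides both sides by (b - 3). However, since b = 3, we have (b - 3) = 0. Division by zero is undefined, making this step invalid.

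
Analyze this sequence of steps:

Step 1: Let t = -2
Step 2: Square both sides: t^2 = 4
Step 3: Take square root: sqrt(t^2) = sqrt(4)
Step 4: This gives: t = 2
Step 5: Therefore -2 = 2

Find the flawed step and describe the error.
Step 4: This gives: t = 2

Step 4 incorrectly states that sqrt(t^2) = t. The correct identity is sqrt(t^2) = |t|. Since t = -2 < 0, we have sqrt(t^2) = |-2| = 2, not t = -2.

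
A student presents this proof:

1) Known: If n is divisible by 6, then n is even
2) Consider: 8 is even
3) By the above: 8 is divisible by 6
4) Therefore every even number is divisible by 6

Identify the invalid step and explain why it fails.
Step 3: By the above: 8 is divisible by 6

Step 3 commits the fallacy of affirming the consequent. The known fact 'divisible by 6 → even' does NOT imply 'even → divisible by 6'. That would be the converse, which is false. For example, 8 is even but 8 ÷ 6 = 1.33, which is not an integer.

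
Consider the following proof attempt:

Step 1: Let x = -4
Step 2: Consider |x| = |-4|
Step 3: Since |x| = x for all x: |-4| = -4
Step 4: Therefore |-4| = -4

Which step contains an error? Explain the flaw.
Step 3: Since |x| = x for all x: |-4| = -4

Step 3 incorrectly states that |x| = x for all x. The correct definition is |x| = x when x >= 0, and |x| = -x when x < 0. Since -4 < 0, we have |-4| = -(-4) = 4, not -4.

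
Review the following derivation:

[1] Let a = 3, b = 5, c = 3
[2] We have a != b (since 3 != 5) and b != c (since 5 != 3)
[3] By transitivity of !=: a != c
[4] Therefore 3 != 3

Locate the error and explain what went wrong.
Step 3: By transitivity of !=: a != c

Step 3 incorrectly applies transitivity to the '!=' relation. Transitivity states: if a R b and b R c, then a R c. However, '!=' is not transitive. Counterexample: 3 != 5 and 5 != 3, but 3 = 3 (both equal 3). Transitivity holds for relations like <, <=, =, but not for !=.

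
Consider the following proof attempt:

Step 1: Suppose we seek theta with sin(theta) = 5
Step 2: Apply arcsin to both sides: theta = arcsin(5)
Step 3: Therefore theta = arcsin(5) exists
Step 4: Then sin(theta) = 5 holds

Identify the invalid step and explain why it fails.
Step 2: Apply arcsin to both sides: theta = arcsin(5)

Step 2 applies arcsin to 5. However, arcsin(x) is only defined for x in [-1, 1] because sin(theta) can only produce values in that range. Since |5| > 1, arcsin(5) is undefined. There is no angle whose sine equals 5.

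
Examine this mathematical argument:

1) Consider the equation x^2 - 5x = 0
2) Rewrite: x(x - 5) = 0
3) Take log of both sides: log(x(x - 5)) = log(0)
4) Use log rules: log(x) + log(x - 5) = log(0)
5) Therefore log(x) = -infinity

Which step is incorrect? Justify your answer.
Step 3: Take log of both sides: log(x(x - 5)) = log(0)

Step 3 takes the logarithm of both sides, resulting in log(0) on the right side. The logarithm is only defined for positive numbers; log(0) is undefined (approaches negative infinity). This operation is invalid.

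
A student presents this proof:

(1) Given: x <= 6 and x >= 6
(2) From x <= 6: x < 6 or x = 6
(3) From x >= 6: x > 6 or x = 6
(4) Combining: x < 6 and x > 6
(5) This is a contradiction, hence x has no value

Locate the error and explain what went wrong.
Step 4: Combining: x < 6 and x > 6

Step 4 incorrectly combines the conditions. From x <= 6 and x >= 6, the intersection is x = 6. The error treats the 'or' cases as 'and' requirements. The correct conclusion is that x = 6 is the unique solution, not that no solution exists.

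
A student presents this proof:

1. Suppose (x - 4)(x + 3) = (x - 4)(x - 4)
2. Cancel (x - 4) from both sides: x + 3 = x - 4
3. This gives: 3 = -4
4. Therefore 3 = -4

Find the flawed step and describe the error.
Step 2: Cancel (x - 4) from both sides: x + 3 = x - 4

Step 2 cancels (x - 4) from both sides. This is only valid if (x - 4) ≠ 0, i.e., x ≠ 4. When x = 4, both sides equal zero regardless of the other factors. The correct approach requires considering x = 4 as a separate case.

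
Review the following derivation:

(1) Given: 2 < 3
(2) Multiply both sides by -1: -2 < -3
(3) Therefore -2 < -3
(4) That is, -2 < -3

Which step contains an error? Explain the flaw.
Step 2: Multiply both sides by -1: -2 < -3

Step 2 multiplies both sides by -1 but fails to reverse the inequality sign. When multiplying (or dividing) an inequality by a negative number, the direction must be reversed. Since 2 < 3, we should get -2 > -3, i.e., -2 > -3.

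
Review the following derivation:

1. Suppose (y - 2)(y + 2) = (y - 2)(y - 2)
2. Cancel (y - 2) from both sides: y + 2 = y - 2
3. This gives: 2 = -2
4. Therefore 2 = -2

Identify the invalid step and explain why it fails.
Step 2: Cancel (y - 2) from both sides: y + 2 = y - 2

Step 2 cancels (y - 2) from both sides. This is only valid if (y - 2) ≠ 0, i.e., y ≠ 2. When y = 2, both sides equal zero regardless of the other factors. The correct approach requires considering y = 2 as a separate case.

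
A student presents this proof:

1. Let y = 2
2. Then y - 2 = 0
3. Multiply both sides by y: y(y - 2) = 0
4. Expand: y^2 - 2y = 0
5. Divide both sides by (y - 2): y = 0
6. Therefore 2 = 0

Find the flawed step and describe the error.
Step 5: Divide both sides by (y - 2): y = 0

Step 5 divides both sides by (y - 2). However, since y = 2, we have (y - 2) = 0. Division by zero is undefined, making this step invalid.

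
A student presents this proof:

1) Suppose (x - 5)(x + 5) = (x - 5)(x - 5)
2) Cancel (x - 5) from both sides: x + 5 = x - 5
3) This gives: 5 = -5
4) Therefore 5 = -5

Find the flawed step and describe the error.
Step 2: Cancel (x - 5) from both sides: x + 5 = x - 5

Step 2 cancels (x - 5) from both sides. This is only valid if (x - 5) ≠ 0, i.e., x ≠ 5. When x = 5, both sides equal zero regardless of the other factors. The correct approach requires considering x = 5 as a separate case.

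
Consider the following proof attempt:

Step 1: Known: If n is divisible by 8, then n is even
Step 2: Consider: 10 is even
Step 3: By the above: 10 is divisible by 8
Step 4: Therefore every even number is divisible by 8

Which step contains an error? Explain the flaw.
Step 3: By the above: 10 is divisible by 8

Step 3 commits the fallacy of affirming the consequent. The known fact 'divisible by 8 → even' does NOT imply 'even → divisible by 8'. That would be the converse, which is false. For example, 10 is even but 10 ÷ 8 = 1.25, which is not an integer.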